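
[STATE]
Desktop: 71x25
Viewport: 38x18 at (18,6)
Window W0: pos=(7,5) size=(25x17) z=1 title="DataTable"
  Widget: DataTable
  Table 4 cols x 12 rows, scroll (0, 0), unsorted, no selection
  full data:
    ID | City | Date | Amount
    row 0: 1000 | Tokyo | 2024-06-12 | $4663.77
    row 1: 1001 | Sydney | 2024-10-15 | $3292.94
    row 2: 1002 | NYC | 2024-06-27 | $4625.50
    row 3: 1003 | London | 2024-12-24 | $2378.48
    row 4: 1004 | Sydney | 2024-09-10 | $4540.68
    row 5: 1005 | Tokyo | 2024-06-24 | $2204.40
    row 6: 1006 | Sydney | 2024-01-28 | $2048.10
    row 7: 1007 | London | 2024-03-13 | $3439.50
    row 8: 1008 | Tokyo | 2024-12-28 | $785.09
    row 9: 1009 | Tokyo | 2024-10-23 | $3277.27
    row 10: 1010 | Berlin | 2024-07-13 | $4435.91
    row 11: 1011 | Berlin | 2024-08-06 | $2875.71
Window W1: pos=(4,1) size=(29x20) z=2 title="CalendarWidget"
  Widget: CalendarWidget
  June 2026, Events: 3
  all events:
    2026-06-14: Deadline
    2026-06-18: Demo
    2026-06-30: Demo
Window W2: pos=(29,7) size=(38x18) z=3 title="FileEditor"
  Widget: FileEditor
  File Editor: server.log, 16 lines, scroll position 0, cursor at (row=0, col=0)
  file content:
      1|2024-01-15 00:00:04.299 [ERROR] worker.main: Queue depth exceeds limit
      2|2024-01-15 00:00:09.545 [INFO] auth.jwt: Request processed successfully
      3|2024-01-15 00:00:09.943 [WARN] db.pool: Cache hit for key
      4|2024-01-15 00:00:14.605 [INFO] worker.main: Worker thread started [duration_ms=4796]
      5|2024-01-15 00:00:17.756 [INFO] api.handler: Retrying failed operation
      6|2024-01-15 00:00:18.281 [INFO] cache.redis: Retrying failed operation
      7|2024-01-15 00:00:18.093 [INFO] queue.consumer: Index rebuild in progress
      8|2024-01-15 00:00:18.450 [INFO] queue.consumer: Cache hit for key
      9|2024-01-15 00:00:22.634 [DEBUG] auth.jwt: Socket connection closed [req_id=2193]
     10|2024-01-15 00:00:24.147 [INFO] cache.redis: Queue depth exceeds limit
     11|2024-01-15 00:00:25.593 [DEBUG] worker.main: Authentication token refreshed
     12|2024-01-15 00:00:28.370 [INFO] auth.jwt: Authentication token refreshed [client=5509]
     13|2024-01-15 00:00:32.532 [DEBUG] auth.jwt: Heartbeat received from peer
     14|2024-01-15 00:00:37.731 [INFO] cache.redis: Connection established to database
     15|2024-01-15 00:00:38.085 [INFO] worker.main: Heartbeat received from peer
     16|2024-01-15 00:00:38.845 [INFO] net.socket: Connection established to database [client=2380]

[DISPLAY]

5  6  7       ┃                       
2 13 14*   ┏━━━━━━━━━━━━━━━━━━━━━━━━━━
19 20 21   ┃ FileEditor               
6 27 28    ┠──────────────────────────
           ┃█024-01-15 00:00:04.299 [E
           ┃2024-01-15 00:00:09.545 [I
           ┃2024-01-15 00:00:09.943 [W
           ┃2024-01-15 00:00:14.605 [I
           ┃2024-01-15 00:00:17.756 [I
           ┃2024-01-15 00:00:18.281 [I
           ┃2024-01-15 00:00:18.093 [I
           ┃2024-01-15 00:00:18.450 [I
           ┃2024-01-15 00:00:22.634 [D
           ┃2024-01-15 00:00:24.147 [I
━━━━━━━━━━━┃2024-01-15 00:00:25.593 [D
━━━━━━━━━━━┃2024-01-15 00:00:28.370 [I
           ┃2024-01-15 00:00:32.532 [D
           ┃2024-01-15 00:00:37.731 [I


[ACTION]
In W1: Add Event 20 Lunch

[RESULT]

5  6  7       ┃                       
2 13 14*   ┏━━━━━━━━━━━━━━━━━━━━━━━━━━
19 20* 21  ┃ FileEditor               
6 27 28    ┠──────────────────────────
           ┃█024-01-15 00:00:04.299 [E
           ┃2024-01-15 00:00:09.545 [I
           ┃2024-01-15 00:00:09.943 [W
           ┃2024-01-15 00:00:14.605 [I
           ┃2024-01-15 00:00:17.756 [I
           ┃2024-01-15 00:00:18.281 [I
           ┃2024-01-15 00:00:18.093 [I
           ┃2024-01-15 00:00:18.450 [I
           ┃2024-01-15 00:00:22.634 [D
           ┃2024-01-15 00:00:24.147 [I
━━━━━━━━━━━┃2024-01-15 00:00:25.593 [D
━━━━━━━━━━━┃2024-01-15 00:00:28.370 [I
           ┃2024-01-15 00:00:32.532 [D
           ┃2024-01-15 00:00:37.731 [I


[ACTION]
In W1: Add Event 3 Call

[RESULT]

 5  6  7      ┃                       
2 13 14*   ┏━━━━━━━━━━━━━━━━━━━━━━━━━━
19 20* 21  ┃ FileEditor               
6 27 28    ┠──────────────────────────
           ┃█024-01-15 00:00:04.299 [E
           ┃2024-01-15 00:00:09.545 [I
           ┃2024-01-15 00:00:09.943 [W
           ┃2024-01-15 00:00:14.605 [I
           ┃2024-01-15 00:00:17.756 [I
           ┃2024-01-15 00:00:18.281 [I
           ┃2024-01-15 00:00:18.093 [I
           ┃2024-01-15 00:00:18.450 [I
           ┃2024-01-15 00:00:22.634 [D
           ┃2024-01-15 00:00:24.147 [I
━━━━━━━━━━━┃2024-01-15 00:00:25.593 [D
━━━━━━━━━━━┃2024-01-15 00:00:28.370 [I
           ┃2024-01-15 00:00:32.532 [D
           ┃2024-01-15 00:00:37.731 [I


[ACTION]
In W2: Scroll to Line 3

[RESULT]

 5  6  7      ┃                       
2 13 14*   ┏━━━━━━━━━━━━━━━━━━━━━━━━━━
19 20* 21  ┃ FileEditor               
6 27 28    ┠──────────────────────────
           ┃2024-01-15 00:00:09.943 [W
           ┃2024-01-15 00:00:14.605 [I
           ┃2024-01-15 00:00:17.756 [I
           ┃2024-01-15 00:00:18.281 [I
           ┃2024-01-15 00:00:18.093 [I
           ┃2024-01-15 00:00:18.450 [I
           ┃2024-01-15 00:00:22.634 [D
           ┃2024-01-15 00:00:24.147 [I
           ┃2024-01-15 00:00:25.593 [D
           ┃2024-01-15 00:00:28.370 [I
━━━━━━━━━━━┃2024-01-15 00:00:32.532 [D
━━━━━━━━━━━┃2024-01-15 00:00:37.731 [I
           ┃2024-01-15 00:00:38.085 [I
           ┃2024-01-15 00:00:38.845 [I


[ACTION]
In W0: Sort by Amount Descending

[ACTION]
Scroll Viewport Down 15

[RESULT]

2 13 14*   ┏━━━━━━━━━━━━━━━━━━━━━━━━━━
19 20* 21  ┃ FileEditor               
6 27 28    ┠──────────────────────────
           ┃2024-01-15 00:00:09.943 [W
           ┃2024-01-15 00:00:14.605 [I
           ┃2024-01-15 00:00:17.756 [I
           ┃2024-01-15 00:00:18.281 [I
           ┃2024-01-15 00:00:18.093 [I
           ┃2024-01-15 00:00:18.450 [I
           ┃2024-01-15 00:00:22.634 [D
           ┃2024-01-15 00:00:24.147 [I
           ┃2024-01-15 00:00:25.593 [D
           ┃2024-01-15 00:00:28.370 [I
━━━━━━━━━━━┃2024-01-15 00:00:32.532 [D
━━━━━━━━━━━┃2024-01-15 00:00:37.731 [I
           ┃2024-01-15 00:00:38.085 [I
           ┃2024-01-15 00:00:38.845 [I
           ┗━━━━━━━━━━━━━━━━━━━━━━━━━━


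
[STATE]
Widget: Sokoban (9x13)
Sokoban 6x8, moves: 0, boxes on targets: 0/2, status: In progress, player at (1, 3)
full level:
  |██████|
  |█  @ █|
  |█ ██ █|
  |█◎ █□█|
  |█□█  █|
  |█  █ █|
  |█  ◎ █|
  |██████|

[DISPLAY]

██████   
█  @ █   
█ ██ █   
█◎ █□█   
█□█  █   
█  █ █   
█  ◎ █   
██████   
Moves: 0 
         
         
         
         


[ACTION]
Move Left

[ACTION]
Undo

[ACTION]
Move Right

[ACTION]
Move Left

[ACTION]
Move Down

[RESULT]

██████   
█  @ █   
█ ██ █   
█◎ █□█   
█□█  █   
█  █ █   
█  ◎ █   
██████   
Moves: 2 
         
         
         
         


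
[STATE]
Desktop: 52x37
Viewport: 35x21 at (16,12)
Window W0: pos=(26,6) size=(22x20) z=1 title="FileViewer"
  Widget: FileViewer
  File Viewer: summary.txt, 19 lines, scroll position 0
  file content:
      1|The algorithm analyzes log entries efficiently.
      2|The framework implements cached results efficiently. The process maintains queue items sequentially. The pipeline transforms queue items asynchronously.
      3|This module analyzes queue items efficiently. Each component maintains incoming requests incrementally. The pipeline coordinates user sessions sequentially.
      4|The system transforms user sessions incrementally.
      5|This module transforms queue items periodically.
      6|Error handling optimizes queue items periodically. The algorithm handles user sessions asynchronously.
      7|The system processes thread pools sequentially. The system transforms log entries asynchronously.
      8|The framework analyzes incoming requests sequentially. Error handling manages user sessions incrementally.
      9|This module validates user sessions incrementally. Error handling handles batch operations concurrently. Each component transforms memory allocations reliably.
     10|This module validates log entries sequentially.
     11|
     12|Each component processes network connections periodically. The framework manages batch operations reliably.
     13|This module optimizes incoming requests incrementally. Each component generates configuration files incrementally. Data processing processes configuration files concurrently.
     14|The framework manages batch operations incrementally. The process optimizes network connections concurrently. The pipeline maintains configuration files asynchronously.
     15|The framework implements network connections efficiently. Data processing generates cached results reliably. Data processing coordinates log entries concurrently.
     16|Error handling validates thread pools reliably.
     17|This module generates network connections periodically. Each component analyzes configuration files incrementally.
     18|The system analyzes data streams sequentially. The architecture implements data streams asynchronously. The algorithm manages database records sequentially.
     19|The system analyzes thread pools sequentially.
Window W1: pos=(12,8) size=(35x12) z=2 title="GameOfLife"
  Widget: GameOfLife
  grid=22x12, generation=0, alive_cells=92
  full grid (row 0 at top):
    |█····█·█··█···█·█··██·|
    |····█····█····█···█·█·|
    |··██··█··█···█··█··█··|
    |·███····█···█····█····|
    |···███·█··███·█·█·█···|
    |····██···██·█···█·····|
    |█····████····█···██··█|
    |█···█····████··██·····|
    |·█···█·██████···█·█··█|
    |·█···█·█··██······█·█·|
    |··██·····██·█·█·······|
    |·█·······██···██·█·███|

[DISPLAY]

█··█··█···█··█··█··           ┃┃   
█····█···█····█····           ┃┃   
███·█··███·█·█·█···           ┃┃   
·██···██·█···█·····           ┃┃   
··████····█···██··█           ┃┃   
·█····████··██·····           ┃┃   
··█·██████···█·█··█           ┃┃   
━━━━━━━━━━━━━━━━━━━━━━━━━━━━━━┛┃   
          ┃Each component proc░┃   
          ┃This module optimiz░┃   
          ┃The framework manag░┃   
          ┃The framework imple░┃   
          ┃Error handling vali▼┃   
          ┗━━━━━━━━━━━━━━━━━━━━┛   
                                   
                                   
                                   
                                   
                                   
                                   
                                   


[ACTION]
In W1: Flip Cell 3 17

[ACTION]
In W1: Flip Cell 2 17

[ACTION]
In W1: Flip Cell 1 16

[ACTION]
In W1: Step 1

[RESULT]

·█···██···█·█████··           ┃┃   
··██████·█··██·█···           ┃┃   
··██·█·█·█··█·█····           ┃┃   
█·····██·█··██·█···           ┃┃   
···███····█·█·█····           ┃┃   
·█········█·██·█···           ┃┃   
·██·█·······██··█··           ┃┃   
━━━━━━━━━━━━━━━━━━━━━━━━━━━━━━┛┃   
          ┃Each component proc░┃   
          ┃This module optimiz░┃   
          ┃The framework manag░┃   
          ┃The framework imple░┃   
          ┃Error handling vali▼┃   
          ┗━━━━━━━━━━━━━━━━━━━━┛   
                                   
                                   
                                   
                                   
                                   
                                   
                                   


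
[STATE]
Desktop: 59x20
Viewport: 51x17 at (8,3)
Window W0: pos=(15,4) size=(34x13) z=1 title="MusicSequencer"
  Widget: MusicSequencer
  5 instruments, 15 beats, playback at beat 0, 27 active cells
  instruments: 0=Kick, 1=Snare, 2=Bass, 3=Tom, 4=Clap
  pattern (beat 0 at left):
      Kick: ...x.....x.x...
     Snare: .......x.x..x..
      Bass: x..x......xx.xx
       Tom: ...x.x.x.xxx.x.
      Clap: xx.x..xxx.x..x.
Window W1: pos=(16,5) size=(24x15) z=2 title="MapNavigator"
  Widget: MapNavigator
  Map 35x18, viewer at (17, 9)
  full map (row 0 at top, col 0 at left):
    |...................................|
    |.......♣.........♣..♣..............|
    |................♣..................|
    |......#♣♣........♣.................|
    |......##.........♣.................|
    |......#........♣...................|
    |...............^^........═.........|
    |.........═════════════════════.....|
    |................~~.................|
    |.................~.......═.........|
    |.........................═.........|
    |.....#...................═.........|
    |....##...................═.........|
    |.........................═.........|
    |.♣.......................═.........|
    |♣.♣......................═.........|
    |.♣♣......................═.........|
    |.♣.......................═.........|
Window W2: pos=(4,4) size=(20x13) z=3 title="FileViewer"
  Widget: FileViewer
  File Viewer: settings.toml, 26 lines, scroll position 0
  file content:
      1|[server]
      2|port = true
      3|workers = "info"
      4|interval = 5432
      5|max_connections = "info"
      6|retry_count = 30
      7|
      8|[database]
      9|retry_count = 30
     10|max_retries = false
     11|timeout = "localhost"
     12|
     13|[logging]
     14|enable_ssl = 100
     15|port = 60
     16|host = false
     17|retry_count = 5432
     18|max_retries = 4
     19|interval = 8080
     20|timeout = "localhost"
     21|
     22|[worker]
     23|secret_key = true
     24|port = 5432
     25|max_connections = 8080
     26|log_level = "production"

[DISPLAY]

                                                   
━━━━━━━━━━━━━━━┓━━━━━━━━━━━━━━━━━━━━━━━━┓          
leViewer       ┃━━━━━━━━━━━━━━━┓        ┃          
───────────────┨igator         ┃────────┨          
rver]         ▲┃───────────────┨        ┃          
t = true      █┃....♣..........┃        ┃          
kers = "info" ░┃..♣............┃        ┃          
erval = 5432  ░┃..^^........═..┃        ┃          
_connections =░┃═══════════════┃        ┃          
ry_count = 30 ░┃...~~..........┃        ┃          
              ░┃....@.......═..┃        ┃          
tabase]       ░┃............═..┃        ┃          
ry_count = 30 ▼┃............═..┃        ┃          
━━━━━━━━━━━━━━━┛............═..┃━━━━━━━━┛          
        ┃...................═..┃                   
        ┃...................═..┃                   
        ┗━━━━━━━━━━━━━━━━━━━━━━┛                   


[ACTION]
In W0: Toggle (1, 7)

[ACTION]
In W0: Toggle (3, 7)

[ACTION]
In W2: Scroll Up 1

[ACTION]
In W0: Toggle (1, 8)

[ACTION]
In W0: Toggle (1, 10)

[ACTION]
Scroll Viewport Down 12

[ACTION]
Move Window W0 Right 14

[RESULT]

                                                   
━━━━━━━━━━━━━━━┓ ┏━━━━━━━━━━━━━━━━━━━━━━━━━━━━━━━━┓
leViewer       ┃━━━━━━━━━━━━━━━┓r                 ┃
───────────────┨igator         ┃──────────────────┨
rver]         ▲┃───────────────┨8901234           ┃
t = true      █┃....♣..........┃·█·█···           ┃
kers = "info" ░┃..♣............┃███·█··           ┃
erval = 5432  ░┃..^^........═..┃··██·██           ┃
_connections =░┃═══════════════┃·███·█·           ┃
ry_count = 30 ░┃...~~..........┃█·█··█·           ┃
              ░┃....@.......═..┃                  ┃
tabase]       ░┃............═..┃                  ┃
ry_count = 30 ▼┃............═..┃                  ┃
━━━━━━━━━━━━━━━┛............═..┃━━━━━━━━━━━━━━━━━━┛
        ┃...................═..┃                   
        ┃...................═..┃                   
        ┗━━━━━━━━━━━━━━━━━━━━━━┛                   


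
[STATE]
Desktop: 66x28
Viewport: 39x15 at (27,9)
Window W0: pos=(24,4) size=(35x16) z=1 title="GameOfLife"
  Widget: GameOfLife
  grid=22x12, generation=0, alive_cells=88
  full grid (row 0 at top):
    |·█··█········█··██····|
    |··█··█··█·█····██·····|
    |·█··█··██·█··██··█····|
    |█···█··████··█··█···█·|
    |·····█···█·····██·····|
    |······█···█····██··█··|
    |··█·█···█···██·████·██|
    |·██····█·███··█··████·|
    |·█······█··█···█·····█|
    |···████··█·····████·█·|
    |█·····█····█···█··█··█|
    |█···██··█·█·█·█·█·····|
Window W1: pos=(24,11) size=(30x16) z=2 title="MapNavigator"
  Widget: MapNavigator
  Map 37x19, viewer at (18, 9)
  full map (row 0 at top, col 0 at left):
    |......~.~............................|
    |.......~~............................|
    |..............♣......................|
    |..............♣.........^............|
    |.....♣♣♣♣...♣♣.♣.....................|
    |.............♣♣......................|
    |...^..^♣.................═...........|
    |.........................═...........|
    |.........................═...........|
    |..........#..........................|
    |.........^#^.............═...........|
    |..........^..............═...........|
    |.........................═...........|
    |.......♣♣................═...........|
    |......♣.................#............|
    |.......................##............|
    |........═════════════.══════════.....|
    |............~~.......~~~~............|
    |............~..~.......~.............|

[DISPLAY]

█··█··█·█····██·····           ┃       
··█··██·█··██··█····           ┃       
━━━━━━━━━━━━━━━━━━━━━━━━━━┓    ┃       
apNavigator               ┃    ┃       
──────────────────────────┨    ┃       
........♣.........^.......┃    ┃       
♣♣♣...♣♣.♣................┃    ┃       
.......♣♣.................┃    ┃       
^♣.................═......┃    ┃       
...................═......┃    ┃       
...................═......┃━━━━┛       
....#.......@.............┃            
...^#^.............═......┃            
....^..............═......┃            
...................═......┃            


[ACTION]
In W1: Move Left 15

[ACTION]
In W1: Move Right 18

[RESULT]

█··█··█·█····██·····           ┃       
··█··██·█··██··█····           ┃       
━━━━━━━━━━━━━━━━━━━━━━━━━━┓    ┃       
apNavigator               ┃    ┃       
──────────────────────────┨    ┃       
.....♣.........^..........┃    ┃       
...♣♣.♣...................┃    ┃       
....♣♣....................┃    ┃       
................═.........┃    ┃       
................═.........┃    ┃       
................═.........┃━━━━┛       
.#..........@.............┃            
^#^.............═.........┃            
.^..............═.........┃            
................═.........┃            


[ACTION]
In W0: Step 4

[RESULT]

·█····█·████········           ┃       
█····█···█·█··█·····           ┃       
━━━━━━━━━━━━━━━━━━━━━━━━━━┓    ┃       
apNavigator               ┃    ┃       
──────────────────────────┨    ┃       
.....♣.........^..........┃    ┃       
...♣♣.♣...................┃    ┃       
....♣♣....................┃    ┃       
................═.........┃    ┃       
................═.........┃    ┃       
................═.........┃━━━━┛       
.#..........@.............┃            
^#^.............═.........┃            
.^..............═.........┃            
................═.........┃            


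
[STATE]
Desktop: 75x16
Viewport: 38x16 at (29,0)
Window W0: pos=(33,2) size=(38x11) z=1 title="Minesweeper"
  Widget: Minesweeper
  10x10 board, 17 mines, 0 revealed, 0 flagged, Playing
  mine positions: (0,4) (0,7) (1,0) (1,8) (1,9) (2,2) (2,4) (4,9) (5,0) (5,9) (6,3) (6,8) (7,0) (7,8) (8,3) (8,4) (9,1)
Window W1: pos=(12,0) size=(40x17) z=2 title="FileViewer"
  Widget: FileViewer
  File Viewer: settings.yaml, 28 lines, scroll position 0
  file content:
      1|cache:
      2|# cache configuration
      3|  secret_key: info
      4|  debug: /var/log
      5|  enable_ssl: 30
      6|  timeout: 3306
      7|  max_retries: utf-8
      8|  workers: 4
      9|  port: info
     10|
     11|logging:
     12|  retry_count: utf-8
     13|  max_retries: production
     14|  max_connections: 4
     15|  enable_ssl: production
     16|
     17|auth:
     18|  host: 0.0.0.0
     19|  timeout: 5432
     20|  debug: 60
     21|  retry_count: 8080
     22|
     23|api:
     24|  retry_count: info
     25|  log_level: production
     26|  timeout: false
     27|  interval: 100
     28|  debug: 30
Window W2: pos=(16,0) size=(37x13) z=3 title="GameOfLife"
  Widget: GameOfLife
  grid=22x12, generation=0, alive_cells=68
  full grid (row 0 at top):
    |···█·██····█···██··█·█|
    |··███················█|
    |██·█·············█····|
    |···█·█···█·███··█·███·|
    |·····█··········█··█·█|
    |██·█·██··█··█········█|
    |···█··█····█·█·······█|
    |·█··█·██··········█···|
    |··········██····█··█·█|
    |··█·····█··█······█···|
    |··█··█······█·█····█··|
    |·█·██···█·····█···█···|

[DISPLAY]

━━━━━━━━━━━━━━━━━━━━━━━┓              
                       ┃              
───────────────────────┨━━━━━━━━━━━━━━
                       ┃              
·····█····             ┃──────────────
██··█·███·             ┃              
····█··█·█             ┃              
█········█             ┃              
·█·······█             ┃              
······█···             ┃              
····█··█·█             ┃              
······█···             ┃              
━━━━━━━━━━━━━━━━━━━━━━━┛━━━━━━━━━━━━━━
                     ░┃               
tf-8                 ░┃               
roduction            ▼┃               


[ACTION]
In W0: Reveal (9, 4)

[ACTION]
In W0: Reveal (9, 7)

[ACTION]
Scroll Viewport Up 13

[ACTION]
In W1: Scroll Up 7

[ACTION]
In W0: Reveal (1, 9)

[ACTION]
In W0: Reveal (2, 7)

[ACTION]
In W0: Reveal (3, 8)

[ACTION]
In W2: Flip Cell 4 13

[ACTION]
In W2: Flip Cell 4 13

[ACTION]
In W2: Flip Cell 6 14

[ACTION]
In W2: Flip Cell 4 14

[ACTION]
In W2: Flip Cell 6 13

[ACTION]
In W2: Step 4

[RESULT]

━━━━━━━━━━━━━━━━━━━━━━━┓              
                       ┃              
───────────────────────┨━━━━━━━━━━━━━━
                       ┃              
···██·····             ┃──────────────
···█······             ┃              
··█··█··██             ┃              
···█······             ┃              
···█··█···             ┃              
··········             ┃              
······██··             ┃              
█······██·             ┃              
━━━━━━━━━━━━━━━━━━━━━━━┛━━━━━━━━━━━━━━
                     ░┃               
tf-8                 ░┃               
roduction            ▼┃               


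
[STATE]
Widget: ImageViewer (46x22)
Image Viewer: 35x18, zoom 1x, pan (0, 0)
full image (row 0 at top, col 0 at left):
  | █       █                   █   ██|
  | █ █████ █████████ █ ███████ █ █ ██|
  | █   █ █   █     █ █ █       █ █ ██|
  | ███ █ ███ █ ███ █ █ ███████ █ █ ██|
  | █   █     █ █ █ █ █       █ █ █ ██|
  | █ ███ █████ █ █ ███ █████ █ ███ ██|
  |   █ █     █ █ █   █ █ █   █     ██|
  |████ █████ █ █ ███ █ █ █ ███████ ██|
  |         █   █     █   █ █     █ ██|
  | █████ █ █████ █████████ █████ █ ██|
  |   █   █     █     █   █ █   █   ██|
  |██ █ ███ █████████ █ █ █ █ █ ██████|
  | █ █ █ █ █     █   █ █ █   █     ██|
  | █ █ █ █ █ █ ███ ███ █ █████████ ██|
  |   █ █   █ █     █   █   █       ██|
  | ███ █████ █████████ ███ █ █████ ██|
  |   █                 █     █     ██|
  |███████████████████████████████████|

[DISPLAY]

 █       █                   █   ██           
 █ █████ █████████ █ ███████ █ █ ██           
 █   █ █   █     █ █ █       █ █ ██           
 ███ █ ███ █ ███ █ █ ███████ █ █ ██           
 █   █     █ █ █ █ █       █ █ █ ██           
 █ ███ █████ █ █ ███ █████ █ ███ ██           
   █ █     █ █ █   █ █ █   █     ██           
████ █████ █ █ ███ █ █ █ ███████ ██           
         █   █     █   █ █     █ ██           
 █████ █ █████ █████████ █████ █ ██           
   █   █     █     █   █ █   █   ██           
██ █ ███ █████████ █ █ █ █ █ ██████           
 █ █ █ █ █     █   █ █ █   █     ██           
 █ █ █ █ █ █ ███ ███ █ █████████ ██           
   █ █   █ █     █   █   █       ██           
 ███ █████ █████████ ███ █ █████ ██           
   █                 █     █     ██           
███████████████████████████████████           
                                              
                                              
                                              
                                              


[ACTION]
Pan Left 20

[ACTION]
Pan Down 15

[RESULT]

 ███ █████ █████████ ███ █ █████ ██           
   █                 █     █     ██           
███████████████████████████████████           
                                              
                                              
                                              
                                              
                                              
                                              
                                              
                                              
                                              
                                              
                                              
                                              
                                              
                                              
                                              
                                              
                                              
                                              
                                              


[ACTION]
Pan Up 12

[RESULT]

 ███ █ ███ █ ███ █ █ ███████ █ █ ██           
 █   █     █ █ █ █ █       █ █ █ ██           
 █ ███ █████ █ █ ███ █████ █ ███ ██           
   █ █     █ █ █   █ █ █   █     ██           
████ █████ █ █ ███ █ █ █ ███████ ██           
         █   █     █   █ █     █ ██           
 █████ █ █████ █████████ █████ █ ██           
   █   █     █     █   █ █   █   ██           
██ █ ███ █████████ █ █ █ █ █ ██████           
 █ █ █ █ █     █   █ █ █   █     ██           
 █ █ █ █ █ █ ███ ███ █ █████████ ██           
   █ █   █ █     █   █   █       ██           
 ███ █████ █████████ ███ █ █████ ██           
   █                 █     █     ██           
███████████████████████████████████           
                                              
                                              
                                              
                                              
                                              
                                              
                                              


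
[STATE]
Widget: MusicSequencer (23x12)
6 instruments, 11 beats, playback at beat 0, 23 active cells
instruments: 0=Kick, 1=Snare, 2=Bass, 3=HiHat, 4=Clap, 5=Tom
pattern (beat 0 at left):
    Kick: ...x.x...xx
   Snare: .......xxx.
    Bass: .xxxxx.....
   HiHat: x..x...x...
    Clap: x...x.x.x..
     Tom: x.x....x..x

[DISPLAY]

      ▼1234567890      
  Kick···█·█···██      
 Snare·······███·      
  Bass·█████·····      
 HiHat█··█···█···      
  Clap█···█·█·█··      
   Tom█·█····█··█      
                       
                       
                       
                       
                       


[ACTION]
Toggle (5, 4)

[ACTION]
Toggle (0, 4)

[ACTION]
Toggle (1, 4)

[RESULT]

      ▼1234567890      
  Kick···███···██      
 Snare····█··███·      
  Bass·█████·····      
 HiHat█··█···█···      
  Clap█···█·█·█··      
   Tom█·█·█··█··█      
                       
                       
                       
                       
                       


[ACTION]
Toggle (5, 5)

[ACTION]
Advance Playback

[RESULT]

      0▼234567890      
  Kick···███···██      
 Snare····█··███·      
  Bass·█████·····      
 HiHat█··█···█···      
  Clap█···█·█·█··      
   Tom█·█·██·█··█      
                       
                       
                       
                       
                       


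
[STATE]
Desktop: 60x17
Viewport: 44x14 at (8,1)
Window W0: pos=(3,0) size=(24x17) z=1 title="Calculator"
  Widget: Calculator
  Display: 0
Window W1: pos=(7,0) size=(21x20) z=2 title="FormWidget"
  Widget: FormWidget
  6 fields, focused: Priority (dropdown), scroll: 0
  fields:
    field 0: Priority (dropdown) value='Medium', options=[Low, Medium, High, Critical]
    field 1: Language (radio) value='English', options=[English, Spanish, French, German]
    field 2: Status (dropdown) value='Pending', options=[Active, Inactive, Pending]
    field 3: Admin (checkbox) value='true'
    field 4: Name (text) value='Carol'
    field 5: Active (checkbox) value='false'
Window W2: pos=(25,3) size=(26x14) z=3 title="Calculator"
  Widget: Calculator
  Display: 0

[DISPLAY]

 FormWidget        ┃                        
───────────────────┨                        
> Priority:   [Me┏━━━━━━━━━━━━━━━━━━━━━━━━┓ 
  Language:   (●)┃ Calculator             ┃ 
  Status:     [Pe┠────────────────────────┨ 
  Admin:      [x]┃                       0┃ 
  Name:       [Ca┃┌───┬───┬───┬───┐       ┃ 
  Active:     [ ]┃│ 7 │ 8 │ 9 │ ÷ │       ┃ 
                 ┃├───┼───┼───┼───┤       ┃ 
                 ┃│ 4 │ 5 │ 6 │ × │       ┃ 
                 ┃├───┼───┼───┼───┤       ┃ 
                 ┃│ 1 │ 2 │ 3 │ - │       ┃ 
                 ┃├───┼───┼───┼───┤       ┃ 
                 ┃│ 0 │ . │ = │ + │       ┃ 


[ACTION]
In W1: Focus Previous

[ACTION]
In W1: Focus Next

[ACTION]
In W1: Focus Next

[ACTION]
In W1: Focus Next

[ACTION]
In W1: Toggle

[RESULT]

 FormWidget        ┃                        
───────────────────┨                        
  Priority:   [Me┏━━━━━━━━━━━━━━━━━━━━━━━━┓ 
  Language:   (●)┃ Calculator             ┃ 
> Status:     [Pe┠────────────────────────┨ 
  Admin:      [x]┃                       0┃ 
  Name:       [Ca┃┌───┬───┬───┬───┐       ┃ 
  Active:     [ ]┃│ 7 │ 8 │ 9 │ ÷ │       ┃ 
                 ┃├───┼───┼───┼───┤       ┃ 
                 ┃│ 4 │ 5 │ 6 │ × │       ┃ 
                 ┃├───┼───┼───┼───┤       ┃ 
                 ┃│ 1 │ 2 │ 3 │ - │       ┃ 
                 ┃├───┼───┼───┼───┤       ┃ 
                 ┃│ 0 │ . │ = │ + │       ┃ 


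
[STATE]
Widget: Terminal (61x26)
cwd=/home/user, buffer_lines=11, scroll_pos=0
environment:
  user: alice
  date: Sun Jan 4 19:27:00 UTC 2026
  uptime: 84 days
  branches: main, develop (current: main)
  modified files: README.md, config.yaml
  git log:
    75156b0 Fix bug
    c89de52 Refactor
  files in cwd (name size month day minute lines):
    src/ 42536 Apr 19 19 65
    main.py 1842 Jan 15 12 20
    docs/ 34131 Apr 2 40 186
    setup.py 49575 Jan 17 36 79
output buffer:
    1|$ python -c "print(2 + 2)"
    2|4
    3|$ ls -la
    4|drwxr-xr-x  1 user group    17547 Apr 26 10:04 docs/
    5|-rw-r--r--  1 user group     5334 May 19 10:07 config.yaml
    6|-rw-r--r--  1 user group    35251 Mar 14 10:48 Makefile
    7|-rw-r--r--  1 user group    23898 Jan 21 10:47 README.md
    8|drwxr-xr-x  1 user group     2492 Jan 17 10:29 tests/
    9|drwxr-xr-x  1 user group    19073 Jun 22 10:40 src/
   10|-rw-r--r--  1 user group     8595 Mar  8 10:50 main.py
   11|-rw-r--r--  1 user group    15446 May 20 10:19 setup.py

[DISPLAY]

$ python -c "print(2 + 2)"                                   
4                                                            
$ ls -la                                                     
drwxr-xr-x  1 user group    17547 Apr 26 10:04 docs/         
-rw-r--r--  1 user group     5334 May 19 10:07 config.yaml   
-rw-r--r--  1 user group    35251 Mar 14 10:48 Makefile      
-rw-r--r--  1 user group    23898 Jan 21 10:47 README.md     
drwxr-xr-x  1 user group     2492 Jan 17 10:29 tests/        
drwxr-xr-x  1 user group    19073 Jun 22 10:40 src/          
-rw-r--r--  1 user group     8595 Mar  8 10:50 main.py       
-rw-r--r--  1 user group    15446 May 20 10:19 setup.py      
$ █                                                          
                                                             
                                                             
                                                             
                                                             
                                                             
                                                             
                                                             
                                                             
                                                             
                                                             
                                                             
                                                             
                                                             
                                                             


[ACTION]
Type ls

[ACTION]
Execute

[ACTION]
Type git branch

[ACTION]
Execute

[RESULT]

$ python -c "print(2 + 2)"                                   
4                                                            
$ ls -la                                                     
drwxr-xr-x  1 user group    17547 Apr 26 10:04 docs/         
-rw-r--r--  1 user group     5334 May 19 10:07 config.yaml   
-rw-r--r--  1 user group    35251 Mar 14 10:48 Makefile      
-rw-r--r--  1 user group    23898 Jan 21 10:47 README.md     
drwxr-xr-x  1 user group     2492 Jan 17 10:29 tests/        
drwxr-xr-x  1 user group    19073 Jun 22 10:40 src/          
-rw-r--r--  1 user group     8595 Mar  8 10:50 main.py       
-rw-r--r--  1 user group    15446 May 20 10:19 setup.py      
$ ls                                                         
src/  main.py  docs/  setup.py                               
$ git branch                                                 
* main                                                       
  develop                                                    
$ █                                                          
                                                             
                                                             
                                                             
                                                             
                                                             
                                                             
                                                             
                                                             
                                                             


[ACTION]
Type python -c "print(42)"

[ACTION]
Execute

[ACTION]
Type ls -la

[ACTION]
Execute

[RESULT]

$ python -c "print(2 + 2)"                                   
4                                                            
$ ls -la                                                     
drwxr-xr-x  1 user group    17547 Apr 26 10:04 docs/         
-rw-r--r--  1 user group     5334 May 19 10:07 config.yaml   
-rw-r--r--  1 user group    35251 Mar 14 10:48 Makefile      
-rw-r--r--  1 user group    23898 Jan 21 10:47 README.md     
drwxr-xr-x  1 user group     2492 Jan 17 10:29 tests/        
drwxr-xr-x  1 user group    19073 Jun 22 10:40 src/          
-rw-r--r--  1 user group     8595 Mar  8 10:50 main.py       
-rw-r--r--  1 user group    15446 May 20 10:19 setup.py      
$ ls                                                         
src/  main.py  docs/  setup.py                               
$ git branch                                                 
* main                                                       
  develop                                                    
$ python -c "print(42)"                                      
42                                                           
$ ls -la                                                     
drwxr-xr-x  1 alice group    42536 Apr 19 10:19 src/         
-rw-r--r--  1 alice group     1842 Jan 15 10:12 main.py      
drwxr-xr-x  1 alice group    34131 Apr  2 10:40 docs/        
-rw-r--r--  1 alice group    49575 Jan 17 10:36 setup.py     
$ █                                                          
                                                             
                                                             
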